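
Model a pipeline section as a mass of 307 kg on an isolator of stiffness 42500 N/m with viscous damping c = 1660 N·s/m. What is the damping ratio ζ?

0.230

ω_n = √(k/m) = √(42500/307) = 11.77 rad/s.
Critical damping c_c = 2√(k·m) = 2√(42500 × 307) = 7224 N·s/m, so ζ = c/c_c = 1660/7224 = 0.2298.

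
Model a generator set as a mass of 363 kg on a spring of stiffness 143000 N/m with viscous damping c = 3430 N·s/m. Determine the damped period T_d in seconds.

ω_n = √(k/m) = √(143000/363) = 19.85 rad/s.
Critical damping c_c = 2√(k·m) = 2√(143000 × 363) = 14410 N·s/m, so ζ = c/c_c = 3430/14410 = 0.2380.
ω_d = ω_n√(1 − ζ²) = 19.85 × √(1 − 0.0567) = 19.28 rad/s.
T_d = 2π/ω_d = 0.3259 s.

0.326 s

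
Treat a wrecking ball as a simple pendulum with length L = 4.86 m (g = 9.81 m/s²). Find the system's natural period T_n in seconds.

4.42 s

For a simple pendulum ω_n = √(g/L) = √(9.81/4.86) = √2.019 = 1.421 rad/s.
T_n = 2π/ω_n = 6.283/1.421 = 4.422 s.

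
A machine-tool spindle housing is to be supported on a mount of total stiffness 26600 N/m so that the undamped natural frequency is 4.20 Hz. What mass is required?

38.2 kg

ω_n = 2πf_n = 2π × 4.20 = 26.39 rad/s.
m = k/ω_n² = 26600/26.39² = 26600/696.4 = 38.20 kg.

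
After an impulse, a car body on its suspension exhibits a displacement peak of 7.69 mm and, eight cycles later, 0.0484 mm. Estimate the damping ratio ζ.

0.100

Logarithmic decrement δ = (1/n)·ln(x₀/x_n) = (1/8)·ln(7.69/0.0484) = (1/8)·ln(158.9) = 0.6335.
ζ = δ/√(4π² + δ²) = 0.6335/√(39.48 + 0.401) = 0.6335/6.315 = 0.1003.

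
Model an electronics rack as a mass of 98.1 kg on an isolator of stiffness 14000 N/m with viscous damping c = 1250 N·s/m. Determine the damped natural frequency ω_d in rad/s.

10.1 rad/s

ω_n = √(k/m) = √(14000/98.1) = 11.95 rad/s.
Critical damping c_c = 2√(k·m) = 2√(14000 × 98.1) = 2344 N·s/m, so ζ = c/c_c = 1250/2344 = 0.5333.
ω_d = ω_n√(1 − ζ²) = 11.95 × √(1 − 0.284) = 10.11 rad/s.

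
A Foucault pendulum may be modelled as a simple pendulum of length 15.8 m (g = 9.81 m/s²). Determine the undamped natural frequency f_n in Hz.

For a simple pendulum ω_n = √(g/L) = √(9.81/15.8) = √0.6209 = 0.7880 rad/s.
f_n = ω_n/(2π) = 0.7880/6.283 = 0.1254 Hz.

0.125 Hz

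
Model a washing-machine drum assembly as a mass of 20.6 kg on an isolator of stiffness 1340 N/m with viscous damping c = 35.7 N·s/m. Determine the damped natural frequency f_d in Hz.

ω_n = √(k/m) = √(1340/20.6) = 8.065 rad/s.
Critical damping c_c = 2√(k·m) = 2√(1340 × 20.6) = 332.3 N·s/m, so ζ = c/c_c = 35.7/332.3 = 0.1074.
ω_d = ω_n√(1 − ζ²) = 8.065 × √(1 − 0.0115) = 8.019 rad/s.
f_d = ω_d/(2π) = 1.276 Hz.

1.28 Hz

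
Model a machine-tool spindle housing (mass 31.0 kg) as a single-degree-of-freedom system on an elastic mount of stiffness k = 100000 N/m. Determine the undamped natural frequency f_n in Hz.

9.04 Hz

ω_n = √(k/m) = √(100000/31.0) = √3226 = 56.80 rad/s.
f_n = ω_n/(2π) = 56.80/6.283 = 9.039 Hz.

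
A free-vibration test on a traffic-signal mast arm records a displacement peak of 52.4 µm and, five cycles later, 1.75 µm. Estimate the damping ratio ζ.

Logarithmic decrement δ = (1/n)·ln(x₀/x_n) = (1/5)·ln(52.4/1.75) = (1/5)·ln(29.94) = 0.6799.
ζ = δ/√(4π² + δ²) = 0.6799/√(39.48 + 0.462) = 0.6799/6.320 = 0.1076.

0.108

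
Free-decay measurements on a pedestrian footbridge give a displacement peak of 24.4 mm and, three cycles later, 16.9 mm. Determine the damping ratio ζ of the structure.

0.0195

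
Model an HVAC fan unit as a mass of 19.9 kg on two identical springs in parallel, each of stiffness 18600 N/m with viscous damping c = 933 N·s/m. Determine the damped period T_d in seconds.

0.173 s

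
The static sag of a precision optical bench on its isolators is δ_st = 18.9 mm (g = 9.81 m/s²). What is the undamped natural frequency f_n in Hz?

ω_n = √(g/δ_st) = √(9.81/0.0189) = √519.0 = 22.78 rad/s.
f_n = ω_n/(2π) = 22.78/6.283 = 3.626 Hz.

3.63 Hz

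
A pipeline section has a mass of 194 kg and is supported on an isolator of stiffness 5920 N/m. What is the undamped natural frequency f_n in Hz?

0.879 Hz

ω_n = √(k/m) = √(5920/194) = √30.52 = 5.524 rad/s.
f_n = ω_n/(2π) = 5.524/6.283 = 0.8792 Hz.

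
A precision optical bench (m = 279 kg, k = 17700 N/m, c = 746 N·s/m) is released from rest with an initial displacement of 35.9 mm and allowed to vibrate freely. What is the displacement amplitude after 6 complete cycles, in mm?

0.0585 mm

ζ = c/(2√(km)) = 746/(2√(17700 × 279)) = 746/4444 = 0.1678.
Logarithmic decrement δ = 2πζ/√(1 − ζ²) = 2π × 0.1678/√(1 − 0.0282) = 1.070.
After n cycles, x_n/x₀ = e^(−nδ), so x_6 = 35.9 × e^(−6 × 1.070) = 35.9 × 0.001631 = 0.05854 mm.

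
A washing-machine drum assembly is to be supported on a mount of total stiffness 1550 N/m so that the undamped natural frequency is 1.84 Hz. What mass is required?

11.6 kg

ω_n = 2πf_n = 2π × 1.84 = 11.56 rad/s.
m = k/ω_n² = 1550/11.56² = 1550/133.7 = 11.60 kg.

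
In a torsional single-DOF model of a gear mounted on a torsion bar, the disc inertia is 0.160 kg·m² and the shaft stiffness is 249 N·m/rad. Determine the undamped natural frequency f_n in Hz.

6.28 Hz

ω_n = √(k_t/J) = √(249/0.160) = √1556 = 39.45 rad/s.
f_n = ω_n/(2π) = 39.45/6.283 = 6.279 Hz.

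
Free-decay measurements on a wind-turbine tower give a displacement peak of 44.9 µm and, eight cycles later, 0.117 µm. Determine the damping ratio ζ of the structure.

0.118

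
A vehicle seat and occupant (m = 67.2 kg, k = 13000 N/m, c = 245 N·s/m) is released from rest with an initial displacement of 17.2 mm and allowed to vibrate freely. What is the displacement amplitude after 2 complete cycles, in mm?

3.27 mm

ζ = c/(2√(km)) = 245/(2√(13000 × 67.2)) = 245/1869 = 0.1311.
Logarithmic decrement δ = 2πζ/√(1 − ζ²) = 2π × 0.1311/√(1 − 0.0172) = 0.8307.
After n cycles, x_n/x₀ = e^(−nδ), so x_2 = 17.2 × e^(−2 × 0.8307) = 17.2 × 0.1899 = 3.266 mm.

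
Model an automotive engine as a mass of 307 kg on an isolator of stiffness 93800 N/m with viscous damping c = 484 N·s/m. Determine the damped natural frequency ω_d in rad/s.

17.5 rad/s

ω_n = √(k/m) = √(93800/307) = 17.48 rad/s.
Critical damping c_c = 2√(k·m) = 2√(93800 × 307) = 10730 N·s/m, so ζ = c/c_c = 484/10730 = 0.04510.
ω_d = ω_n√(1 − ζ²) = 17.48 × √(1 − 0.00203) = 17.46 rad/s.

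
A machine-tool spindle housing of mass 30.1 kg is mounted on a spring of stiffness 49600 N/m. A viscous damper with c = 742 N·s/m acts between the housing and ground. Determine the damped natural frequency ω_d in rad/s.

ω_n = √(k/m) = √(49600/30.1) = 40.59 rad/s.
Critical damping c_c = 2√(k·m) = 2√(49600 × 30.1) = 2444 N·s/m, so ζ = c/c_c = 742/2444 = 0.3036.
ω_d = ω_n√(1 − ζ²) = 40.59 × √(1 − 0.0922) = 38.68 rad/s.

38.7 rad/s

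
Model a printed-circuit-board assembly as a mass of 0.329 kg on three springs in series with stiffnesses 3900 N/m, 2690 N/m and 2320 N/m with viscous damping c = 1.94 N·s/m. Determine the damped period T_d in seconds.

0.117 s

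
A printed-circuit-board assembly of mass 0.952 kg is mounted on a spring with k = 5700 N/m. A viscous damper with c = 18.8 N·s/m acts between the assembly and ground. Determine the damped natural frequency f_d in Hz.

ω_n = √(k/m) = √(5700/0.952) = 77.38 rad/s.
Critical damping c_c = 2√(k·m) = 2√(5700 × 0.952) = 147.3 N·s/m, so ζ = c/c_c = 18.8/147.3 = 0.1276.
ω_d = ω_n√(1 − ζ²) = 77.38 × √(1 − 0.0163) = 76.75 rad/s.
f_d = ω_d/(2π) = 12.21 Hz.

12.2 Hz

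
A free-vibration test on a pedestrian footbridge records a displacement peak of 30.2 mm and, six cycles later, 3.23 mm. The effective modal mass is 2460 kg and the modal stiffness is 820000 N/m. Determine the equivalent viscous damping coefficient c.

Logarithmic decrement δ = (1/n)·ln(x₀/x_n) = (1/6)·ln(30.2/3.23) = (1/6)·ln(9.350) = 0.3726.
ζ = δ/√(4π² + δ²) = 0.3726/√(39.48 + 0.139) = 0.3726/6.294 = 0.05919.
c = ζ · 2√(km) = 0.05919 × 2√(820000 × 2460) = 0.05919 × 89830 = 5317 N·s/m.

5320 N·s/m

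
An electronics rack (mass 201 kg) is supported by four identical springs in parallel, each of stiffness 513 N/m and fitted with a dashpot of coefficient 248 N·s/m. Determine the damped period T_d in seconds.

2.00 s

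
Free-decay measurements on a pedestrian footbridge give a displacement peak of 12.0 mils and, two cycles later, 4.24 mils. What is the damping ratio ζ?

Logarithmic decrement δ = (1/n)·ln(x₀/x_n) = (1/2)·ln(12.0/4.24) = (1/2)·ln(2.830) = 0.5202.
ζ = δ/√(4π² + δ²) = 0.5202/√(39.48 + 0.271) = 0.5202/6.305 = 0.08251.

0.0825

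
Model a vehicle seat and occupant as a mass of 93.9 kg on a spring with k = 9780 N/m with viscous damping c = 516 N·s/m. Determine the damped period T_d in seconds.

0.639 s

ω_n = √(k/m) = √(9780/93.9) = 10.21 rad/s.
Critical damping c_c = 2√(k·m) = 2√(9780 × 93.9) = 1917 N·s/m, so ζ = c/c_c = 516/1917 = 0.2692.
ω_d = ω_n√(1 − ζ²) = 10.21 × √(1 − 0.0725) = 9.829 rad/s.
T_d = 2π/ω_d = 0.6393 s.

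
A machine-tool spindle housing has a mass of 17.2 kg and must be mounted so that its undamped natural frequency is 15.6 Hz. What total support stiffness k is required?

ω_n = 2πf_n = 2π × 15.6 = 98.02 rad/s.
k = m·ω_n² = 17.2 × 98.02² = 17.2 × 9607 = 165200 N/m.

165000 N/m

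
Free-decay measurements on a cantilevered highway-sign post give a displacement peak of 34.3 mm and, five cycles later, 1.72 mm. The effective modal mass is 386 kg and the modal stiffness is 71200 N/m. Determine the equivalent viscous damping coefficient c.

Logarithmic decrement δ = (1/n)·ln(x₀/x_n) = (1/5)·ln(34.3/1.72) = (1/5)·ln(19.94) = 0.5986.
ζ = δ/√(4π² + δ²) = 0.5986/√(39.48 + 0.358) = 0.5986/6.312 = 0.09484.
c = ζ · 2√(km) = 0.09484 × 2√(71200 × 386) = 0.09484 × 10480 = 994.3 N·s/m.

994 N·s/m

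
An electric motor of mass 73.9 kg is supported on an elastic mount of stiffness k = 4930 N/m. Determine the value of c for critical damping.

c_c = 2√(k·m) = 2√(4930 × 73.9) = 2 × 603.6 = 1207 N·s/m.

1210 N·s/m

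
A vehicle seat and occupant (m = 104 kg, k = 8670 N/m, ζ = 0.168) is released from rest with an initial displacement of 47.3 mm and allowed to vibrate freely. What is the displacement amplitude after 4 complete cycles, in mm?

0.653 mm

Logarithmic decrement δ = 2πζ/√(1 − ζ²) = 2π × 0.1680/√(1 − 0.0282) = 1.071.
After n cycles, x_n/x₀ = e^(−nδ), so x_4 = 47.3 × e^(−4 × 1.071) = 47.3 × 0.01380 = 0.6527 mm.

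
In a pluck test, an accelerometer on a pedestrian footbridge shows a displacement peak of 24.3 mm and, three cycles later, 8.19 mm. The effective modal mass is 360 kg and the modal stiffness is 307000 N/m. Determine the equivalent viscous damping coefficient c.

1210 N·s/m

Logarithmic decrement δ = (1/n)·ln(x₀/x_n) = (1/3)·ln(24.3/8.19) = (1/3)·ln(2.967) = 0.3625.
ζ = δ/√(4π² + δ²) = 0.3625/√(39.48 + 0.131) = 0.3625/6.294 = 0.05760.
c = ζ · 2√(km) = 0.05760 × 2√(307000 × 360) = 0.05760 × 21030 = 1211 N·s/m.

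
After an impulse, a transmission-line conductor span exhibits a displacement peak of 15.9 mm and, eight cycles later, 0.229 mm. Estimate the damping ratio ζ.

Logarithmic decrement δ = (1/n)·ln(x₀/x_n) = (1/8)·ln(15.9/0.229) = (1/8)·ln(69.43) = 0.5300.
ζ = δ/√(4π² + δ²) = 0.5300/√(39.48 + 0.281) = 0.5300/6.306 = 0.08406.

0.0841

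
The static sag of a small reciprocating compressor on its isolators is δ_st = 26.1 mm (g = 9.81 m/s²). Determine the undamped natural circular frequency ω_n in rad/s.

19.4 rad/s

ω_n = √(g/δ_st) = √(9.81/0.0261) = √375.9 = 19.39 rad/s.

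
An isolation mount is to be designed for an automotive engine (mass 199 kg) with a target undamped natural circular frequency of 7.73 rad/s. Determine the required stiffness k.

k = m·ω_n² = 199 × 7.730² = 199 × 59.75 = 11890 N/m.

11900 N/m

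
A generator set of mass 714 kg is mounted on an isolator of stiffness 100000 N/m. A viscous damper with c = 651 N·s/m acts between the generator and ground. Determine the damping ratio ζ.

0.0385

ω_n = √(k/m) = √(100000/714) = 11.83 rad/s.
Critical damping c_c = 2√(k·m) = 2√(100000 × 714) = 16900 N·s/m, so ζ = c/c_c = 651/16900 = 0.03852.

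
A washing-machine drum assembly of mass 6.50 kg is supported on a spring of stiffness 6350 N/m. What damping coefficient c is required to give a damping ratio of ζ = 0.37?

c_c = 2√(k·m) = 2√(6350 × 6.50) = 406.3 N·s/m.
c = ζ·c_c = 0.37 × 406.3 = 150.3 N·s/m.

150 N·s/m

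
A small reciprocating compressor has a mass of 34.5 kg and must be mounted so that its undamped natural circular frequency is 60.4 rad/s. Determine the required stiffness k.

126000 N/m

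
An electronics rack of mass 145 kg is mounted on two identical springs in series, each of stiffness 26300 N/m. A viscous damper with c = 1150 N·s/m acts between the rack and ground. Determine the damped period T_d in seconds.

0.726 s

Series springs: 1/k_eq = 2/26300, so k_eq = 26300/2 = 13150 N/m.
ω_n = √(k_eq/m) = √(13150/145) = 9.523 rad/s.
Critical damping c_c = 2√(k_eq·m) = 2√(13150 × 145) = 2762 N·s/m, so ζ = c/c_c = 1150/2762 = 0.4164.
ω_d = ω_n√(1 − ζ²) = 9.523 × √(1 − 0.173) = 8.658 rad/s.
T_d = 2π/ω_d = 0.7257 s.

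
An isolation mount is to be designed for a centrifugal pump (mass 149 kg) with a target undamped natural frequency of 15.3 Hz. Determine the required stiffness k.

ω_n = 2πf_n = 2π × 15.3 = 96.13 rad/s.
k = m·ω_n² = 149 × 96.13² = 149 × 9242 = 1377000 N/m.

1380000 N/m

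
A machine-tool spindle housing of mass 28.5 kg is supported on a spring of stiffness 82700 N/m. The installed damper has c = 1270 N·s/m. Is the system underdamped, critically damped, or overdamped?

underdamped

c_c = 2√(k·m) = 3070 N·s/m; ζ = c/c_c = 1270/3070 = 0.414.
Since ζ < 1 the system is underdamped.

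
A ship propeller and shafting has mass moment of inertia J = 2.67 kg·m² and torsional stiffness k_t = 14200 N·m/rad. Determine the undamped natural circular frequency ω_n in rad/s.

72.9 rad/s

ω_n = √(k_t/J) = √(14200/2.67) = √5318 = 72.93 rad/s.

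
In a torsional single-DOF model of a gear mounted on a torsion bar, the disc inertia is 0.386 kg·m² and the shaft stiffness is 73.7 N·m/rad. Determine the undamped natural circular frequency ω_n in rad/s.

13.8 rad/s

ω_n = √(k_t/J) = √(73.7/0.386) = √190.9 = 13.82 rad/s.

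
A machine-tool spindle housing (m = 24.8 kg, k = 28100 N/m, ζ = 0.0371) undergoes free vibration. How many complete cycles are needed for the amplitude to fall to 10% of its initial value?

Logarithmic decrement δ = 2πζ/√(1 − ζ²) = 2π × 0.03710/√(1 − 0.00138) = 0.2333.
x_n/x₀ = e^(−nδ) ≤ 0.1; take ln: n ≥ ln(1/0.1)/δ = 2.303/0.2333 = 9.871.
So 10 complete cycles are required.

10 cycles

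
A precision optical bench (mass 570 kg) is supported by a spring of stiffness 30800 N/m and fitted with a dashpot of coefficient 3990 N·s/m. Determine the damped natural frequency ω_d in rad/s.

6.46 rad/s

ω_n = √(k/m) = √(30800/570) = 7.351 rad/s.
Critical damping c_c = 2√(k·m) = 2√(30800 × 570) = 8380 N·s/m, so ζ = c/c_c = 3990/8380 = 0.4761.
ω_d = ω_n√(1 − ζ²) = 7.351 × √(1 − 0.227) = 6.464 rad/s.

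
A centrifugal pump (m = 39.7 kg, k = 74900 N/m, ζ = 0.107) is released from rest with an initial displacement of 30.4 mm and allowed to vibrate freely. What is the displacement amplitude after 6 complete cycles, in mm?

Logarithmic decrement δ = 2πζ/√(1 − ζ²) = 2π × 0.1070/√(1 − 0.0114) = 0.6762.
After n cycles, x_n/x₀ = e^(−nδ), so x_6 = 30.4 × e^(−6 × 0.6762) = 30.4 × 0.01730 = 0.5259 mm.

0.526 mm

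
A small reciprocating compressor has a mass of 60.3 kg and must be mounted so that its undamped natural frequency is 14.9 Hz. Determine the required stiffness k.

529000 N/m

ω_n = 2πf_n = 2π × 14.9 = 93.62 rad/s.
k = m·ω_n² = 60.3 × 93.62² = 60.3 × 8765 = 528500 N/m.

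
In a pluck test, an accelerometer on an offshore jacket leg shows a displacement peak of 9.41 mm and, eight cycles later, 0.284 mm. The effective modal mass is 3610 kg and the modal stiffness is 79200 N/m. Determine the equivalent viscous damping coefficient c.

2350 N·s/m

Logarithmic decrement δ = (1/n)·ln(x₀/x_n) = (1/8)·ln(9.41/0.284) = (1/8)·ln(33.13) = 0.4376.
ζ = δ/√(4π² + δ²) = 0.4376/√(39.48 + 0.191) = 0.4376/6.298 = 0.06947.
c = ζ · 2√(km) = 0.06947 × 2√(79200 × 3610) = 0.06947 × 33820 = 2349 N·s/m.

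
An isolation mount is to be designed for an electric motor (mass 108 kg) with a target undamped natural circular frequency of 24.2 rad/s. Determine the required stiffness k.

k = m·ω_n² = 108 × 24.20² = 108 × 585.6 = 63250 N/m.

63200 N/m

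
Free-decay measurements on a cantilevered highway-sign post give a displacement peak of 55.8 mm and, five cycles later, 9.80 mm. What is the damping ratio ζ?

Logarithmic decrement δ = (1/n)·ln(x₀/x_n) = (1/5)·ln(55.8/9.80) = (1/5)·ln(5.694) = 0.3479.
ζ = δ/√(4π² + δ²) = 0.3479/√(39.48 + 0.121) = 0.3479/6.293 = 0.05528.

0.0553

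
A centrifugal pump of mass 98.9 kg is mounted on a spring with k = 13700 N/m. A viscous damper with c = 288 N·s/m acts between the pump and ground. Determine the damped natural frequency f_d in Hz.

1.86 Hz

ω_n = √(k/m) = √(13700/98.9) = 11.77 rad/s.
Critical damping c_c = 2√(k·m) = 2√(13700 × 98.9) = 2328 N·s/m, so ζ = c/c_c = 288/2328 = 0.1237.
ω_d = ω_n√(1 − ζ²) = 11.77 × √(1 − 0.0153) = 11.68 rad/s.
f_d = ω_d/(2π) = 1.859 Hz.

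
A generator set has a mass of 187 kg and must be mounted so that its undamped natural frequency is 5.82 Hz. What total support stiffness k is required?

250000 N/m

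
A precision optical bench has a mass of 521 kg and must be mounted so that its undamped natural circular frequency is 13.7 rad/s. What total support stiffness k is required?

97800 N/m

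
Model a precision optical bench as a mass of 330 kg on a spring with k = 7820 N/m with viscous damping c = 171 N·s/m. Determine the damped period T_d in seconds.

1.29 s

ω_n = √(k/m) = √(7820/330) = 4.868 rad/s.
Critical damping c_c = 2√(k·m) = 2√(7820 × 330) = 3213 N·s/m, so ζ = c/c_c = 171/3213 = 0.05322.
ω_d = ω_n√(1 − ζ²) = 4.868 × √(1 − 0.00283) = 4.861 rad/s.
T_d = 2π/ω_d = 1.293 s.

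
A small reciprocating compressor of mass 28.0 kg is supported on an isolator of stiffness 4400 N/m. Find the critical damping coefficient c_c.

702 N·s/m

c_c = 2√(k·m) = 2√(4400 × 28.0) = 2 × 351.0 = 702.0 N·s/m.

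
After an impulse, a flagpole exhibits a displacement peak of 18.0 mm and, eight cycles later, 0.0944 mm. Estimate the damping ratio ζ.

0.104

Logarithmic decrement δ = (1/n)·ln(x₀/x_n) = (1/8)·ln(18.0/0.0944) = (1/8)·ln(190.7) = 0.6563.
ζ = δ/√(4π² + δ²) = 0.6563/√(39.48 + 0.431) = 0.6563/6.317 = 0.1039.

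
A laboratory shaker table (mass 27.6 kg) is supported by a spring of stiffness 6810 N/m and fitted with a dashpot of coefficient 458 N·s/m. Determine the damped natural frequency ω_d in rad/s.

13.3 rad/s

ω_n = √(k/m) = √(6810/27.6) = 15.71 rad/s.
Critical damping c_c = 2√(k·m) = 2√(6810 × 27.6) = 867.1 N·s/m, so ζ = c/c_c = 458/867.1 = 0.5282.
ω_d = ω_n√(1 − ζ²) = 15.71 × √(1 − 0.279) = 13.34 rad/s.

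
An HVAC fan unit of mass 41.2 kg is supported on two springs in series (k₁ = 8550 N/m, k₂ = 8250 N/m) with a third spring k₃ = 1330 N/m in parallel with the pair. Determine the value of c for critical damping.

955 N·s/m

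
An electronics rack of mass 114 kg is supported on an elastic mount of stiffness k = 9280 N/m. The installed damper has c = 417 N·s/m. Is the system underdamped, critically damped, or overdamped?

c_c = 2√(k·m) = 2057 N·s/m; ζ = c/c_c = 417/2057 = 0.203.
Since ζ < 1 the system is underdamped.

underdamped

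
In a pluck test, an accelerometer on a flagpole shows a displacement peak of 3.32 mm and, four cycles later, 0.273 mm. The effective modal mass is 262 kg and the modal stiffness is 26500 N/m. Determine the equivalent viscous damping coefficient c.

521 N·s/m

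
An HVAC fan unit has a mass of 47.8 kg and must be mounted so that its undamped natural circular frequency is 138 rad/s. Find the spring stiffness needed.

k = m·ω_n² = 47.8 × 138.0² = 47.8 × 19040 = 910300 N/m.

910000 N/m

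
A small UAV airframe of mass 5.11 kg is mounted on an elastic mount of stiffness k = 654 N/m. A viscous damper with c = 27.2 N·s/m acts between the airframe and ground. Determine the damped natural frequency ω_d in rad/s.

ω_n = √(k/m) = √(654.0/5.11) = 11.31 rad/s.
Critical damping c_c = 2√(k·m) = 2√(654.0 × 5.11) = 115.6 N·s/m, so ζ = c/c_c = 27.2/115.6 = 0.2353.
ω_d = ω_n√(1 − ζ²) = 11.31 × √(1 − 0.0553) = 11.00 rad/s.

11.0 rad/s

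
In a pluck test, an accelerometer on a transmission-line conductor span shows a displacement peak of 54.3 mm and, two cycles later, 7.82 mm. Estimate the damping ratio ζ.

0.152

Logarithmic decrement δ = (1/n)·ln(x₀/x_n) = (1/2)·ln(54.3/7.82) = (1/2)·ln(6.944) = 0.9689.
ζ = δ/√(4π² + δ²) = 0.9689/√(39.48 + 0.939) = 0.9689/6.357 = 0.1524.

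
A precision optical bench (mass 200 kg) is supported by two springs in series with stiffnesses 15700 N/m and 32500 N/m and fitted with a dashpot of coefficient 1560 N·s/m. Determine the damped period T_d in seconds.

1.02 s

Series springs: 1/k_eq = 1/15700 + 1/32500 = 9.446×10^-5, so k_eq = 10590 N/m.
ω_n = √(k_eq/m) = √(10590/200) = 7.275 rad/s.
Critical damping c_c = 2√(k_eq·m) = 2√(10590 × 200) = 2910 N·s/m, so ζ = c/c_c = 1560/2910 = 0.5361.
ω_d = ω_n√(1 − ζ²) = 7.275 × √(1 − 0.287) = 6.142 rad/s.
T_d = 2π/ω_d = 1.023 s.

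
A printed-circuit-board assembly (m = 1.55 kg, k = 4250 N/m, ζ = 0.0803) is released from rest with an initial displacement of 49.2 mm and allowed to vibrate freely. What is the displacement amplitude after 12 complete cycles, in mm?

0.113 mm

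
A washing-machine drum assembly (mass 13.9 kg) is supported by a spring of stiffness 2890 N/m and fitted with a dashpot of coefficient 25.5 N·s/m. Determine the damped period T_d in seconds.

0.437 s

ω_n = √(k/m) = √(2890/13.9) = 14.42 rad/s.
Critical damping c_c = 2√(k·m) = 2√(2890 × 13.9) = 400.9 N·s/m, so ζ = c/c_c = 25.5/400.9 = 0.06361.
ω_d = ω_n√(1 − ζ²) = 14.42 × √(1 − 0.00405) = 14.39 rad/s.
T_d = 2π/ω_d = 0.4366 s.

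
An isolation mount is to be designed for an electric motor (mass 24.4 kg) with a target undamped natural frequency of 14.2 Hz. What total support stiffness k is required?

194000 N/m

ω_n = 2πf_n = 2π × 14.2 = 89.22 rad/s.
k = m·ω_n² = 24.4 × 89.22² = 24.4 × 7960 = 194200 N/m.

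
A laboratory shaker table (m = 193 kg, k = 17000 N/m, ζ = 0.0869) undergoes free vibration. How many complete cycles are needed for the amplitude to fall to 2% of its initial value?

8 cycles

Logarithmic decrement δ = 2πζ/√(1 − ζ²) = 2π × 0.08690/√(1 − 0.00755) = 0.5481.
x_n/x₀ = e^(−nδ) ≤ 0.02; take ln: n ≥ ln(1/0.02)/δ = 3.912/0.5481 = 7.138.
So 8 complete cycles are required.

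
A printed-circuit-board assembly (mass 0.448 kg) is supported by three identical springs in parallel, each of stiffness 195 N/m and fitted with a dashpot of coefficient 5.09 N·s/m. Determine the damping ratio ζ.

0.157

Parallel springs add: k_eq = 3 × 195 = 585.0 N/m.
ω_n = √(k_eq/m) = √(585.0/0.448) = 36.14 rad/s.
Critical damping c_c = 2√(k_eq·m) = 2√(585.0 × 0.448) = 32.38 N·s/m, so ζ = c/c_c = 5.09/32.38 = 0.1572.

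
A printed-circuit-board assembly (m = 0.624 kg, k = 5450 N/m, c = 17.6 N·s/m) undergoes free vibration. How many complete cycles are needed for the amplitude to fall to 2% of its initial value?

5 cycles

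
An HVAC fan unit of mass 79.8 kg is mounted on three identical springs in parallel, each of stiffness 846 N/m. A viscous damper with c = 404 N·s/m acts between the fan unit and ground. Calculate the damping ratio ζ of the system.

Parallel springs add: k_eq = 3 × 846 = 2538 N/m.
ω_n = √(k_eq/m) = √(2538/79.8) = 5.640 rad/s.
Critical damping c_c = 2√(k_eq·m) = 2√(2538 × 79.8) = 900.1 N·s/m, so ζ = c/c_c = 404/900.1 = 0.4489.

0.449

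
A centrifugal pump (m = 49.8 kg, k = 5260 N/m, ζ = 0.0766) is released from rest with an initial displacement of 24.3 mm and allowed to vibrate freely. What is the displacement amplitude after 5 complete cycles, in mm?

Logarithmic decrement δ = 2πζ/√(1 − ζ²) = 2π × 0.07660/√(1 − 0.00587) = 0.4827.
After n cycles, x_n/x₀ = e^(−nδ), so x_5 = 24.3 × e^(−5 × 0.4827) = 24.3 × 0.08950 = 2.175 mm.

2.17 mm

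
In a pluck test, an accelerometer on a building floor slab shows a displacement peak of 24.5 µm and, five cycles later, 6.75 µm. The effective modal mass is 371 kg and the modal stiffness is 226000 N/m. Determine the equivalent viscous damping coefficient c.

Logarithmic decrement δ = (1/n)·ln(x₀/x_n) = (1/5)·ln(24.5/6.75) = (1/5)·ln(3.630) = 0.2578.
ζ = δ/√(4π² + δ²) = 0.2578/√(39.48 + 0.0665) = 0.2578/6.288 = 0.04100.
c = ζ · 2√(km) = 0.04100 × 2√(226000 × 371) = 0.04100 × 18310 = 750.8 N·s/m.

751 N·s/m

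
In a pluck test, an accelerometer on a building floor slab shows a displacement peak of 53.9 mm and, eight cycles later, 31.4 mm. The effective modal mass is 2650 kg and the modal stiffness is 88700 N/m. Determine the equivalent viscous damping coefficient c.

330 N·s/m

Logarithmic decrement δ = (1/n)·ln(x₀/x_n) = (1/8)·ln(53.9/31.4) = (1/8)·ln(1.717) = 0.06754.
ζ = δ/√(4π² + δ²) = 0.06754/√(39.48 + 0.00456) = 0.06754/6.284 = 0.01075.
c = ζ · 2√(km) = 0.01075 × 2√(88700 × 2650) = 0.01075 × 30660 = 329.6 N·s/m.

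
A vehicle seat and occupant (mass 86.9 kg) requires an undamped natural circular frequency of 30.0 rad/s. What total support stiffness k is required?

78200 N/m

k = m·ω_n² = 86.9 × 30.00² = 86.9 × 900.0 = 78210 N/m.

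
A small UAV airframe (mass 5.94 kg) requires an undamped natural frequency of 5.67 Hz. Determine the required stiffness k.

7540 N/m

ω_n = 2πf_n = 2π × 5.67 = 35.63 rad/s.
k = m·ω_n² = 5.94 × 35.63² = 5.94 × 1269 = 7539 N/m.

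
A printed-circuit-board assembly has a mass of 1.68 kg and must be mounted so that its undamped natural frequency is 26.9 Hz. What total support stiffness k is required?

ω_n = 2πf_n = 2π × 26.9 = 169.0 rad/s.
k = m·ω_n² = 1.68 × 169.0² = 1.68 × 28570 = 47990 N/m.

48000 N/m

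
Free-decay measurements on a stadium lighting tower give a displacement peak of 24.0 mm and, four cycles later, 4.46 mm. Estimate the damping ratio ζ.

0.0668

Logarithmic decrement δ = (1/n)·ln(x₀/x_n) = (1/4)·ln(24.0/4.46) = (1/4)·ln(5.381) = 0.4207.
ζ = δ/√(4π² + δ²) = 0.4207/√(39.48 + 0.177) = 0.4207/6.297 = 0.06681.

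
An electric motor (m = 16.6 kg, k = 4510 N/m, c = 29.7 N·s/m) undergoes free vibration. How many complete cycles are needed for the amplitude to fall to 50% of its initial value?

3 cycles

ζ = c/(2√(km)) = 29.7/(2√(4510 × 16.6)) = 29.7/547.2 = 0.05427.
Logarithmic decrement δ = 2πζ/√(1 − ζ²) = 2π × 0.05427/√(1 − 0.00295) = 0.3415.
x_n/x₀ = e^(−nδ) ≤ 0.5; take ln: n ≥ ln(1/0.5)/δ = 0.6931/0.3415 = 2.030.
So 3 complete cycles are required.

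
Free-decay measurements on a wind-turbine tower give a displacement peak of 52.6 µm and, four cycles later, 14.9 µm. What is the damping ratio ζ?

Logarithmic decrement δ = (1/n)·ln(x₀/x_n) = (1/4)·ln(52.6/14.9) = (1/4)·ln(3.530) = 0.3153.
ζ = δ/√(4π² + δ²) = 0.3153/√(39.48 + 0.0994) = 0.3153/6.291 = 0.05012.

0.0501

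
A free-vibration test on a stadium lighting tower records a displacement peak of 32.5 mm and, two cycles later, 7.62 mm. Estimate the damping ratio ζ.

0.115

Logarithmic decrement δ = (1/n)·ln(x₀/x_n) = (1/2)·ln(32.5/7.62) = (1/2)·ln(4.265) = 0.7252.
ζ = δ/√(4π² + δ²) = 0.7252/√(39.48 + 0.526) = 0.7252/6.325 = 0.1147.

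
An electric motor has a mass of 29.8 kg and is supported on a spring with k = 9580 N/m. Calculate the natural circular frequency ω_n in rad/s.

ω_n = √(k/m) = √(9580/29.8) = √321.5 = 17.93 rad/s.

17.9 rad/s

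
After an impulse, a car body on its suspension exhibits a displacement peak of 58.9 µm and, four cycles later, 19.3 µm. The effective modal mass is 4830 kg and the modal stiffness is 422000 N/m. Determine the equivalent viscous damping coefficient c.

4000 N·s/m

Logarithmic decrement δ = (1/n)·ln(x₀/x_n) = (1/4)·ln(58.9/19.3) = (1/4)·ln(3.052) = 0.2789.
ζ = δ/√(4π² + δ²) = 0.2789/√(39.48 + 0.0778) = 0.2789/6.289 = 0.04435.
c = ζ · 2√(km) = 0.04435 × 2√(422000 × 4830) = 0.04435 × 90290 = 4005 N·s/m.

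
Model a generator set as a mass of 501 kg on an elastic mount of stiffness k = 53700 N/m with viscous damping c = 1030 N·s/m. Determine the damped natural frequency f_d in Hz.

1.64 Hz

ω_n = √(k/m) = √(53700/501) = 10.35 rad/s.
Critical damping c_c = 2√(k·m) = 2√(53700 × 501) = 10370 N·s/m, so ζ = c/c_c = 1030/10370 = 0.09929.
ω_d = ω_n√(1 − ζ²) = 10.35 × √(1 − 0.00986) = 10.30 rad/s.
f_d = ω_d/(2π) = 1.640 Hz.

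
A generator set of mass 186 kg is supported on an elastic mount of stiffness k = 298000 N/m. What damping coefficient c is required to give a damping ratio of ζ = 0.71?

10600 N·s/m

c_c = 2√(k·m) = 2√(298000 × 186) = 14890 N·s/m.
c = ζ·c_c = 0.71 × 14890 = 10570 N·s/m.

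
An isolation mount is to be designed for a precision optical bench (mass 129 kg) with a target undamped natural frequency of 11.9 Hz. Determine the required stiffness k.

721000 N/m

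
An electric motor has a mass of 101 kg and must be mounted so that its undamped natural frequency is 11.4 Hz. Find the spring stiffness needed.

518000 N/m

ω_n = 2πf_n = 2π × 11.4 = 71.63 rad/s.
k = m·ω_n² = 101 × 71.63² = 101 × 5131 = 518200 N/m.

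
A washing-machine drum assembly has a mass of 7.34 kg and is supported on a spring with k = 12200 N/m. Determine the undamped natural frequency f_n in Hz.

ω_n = √(k/m) = √(12200/7.34) = √1662 = 40.77 rad/s.
f_n = ω_n/(2π) = 40.77/6.283 = 6.489 Hz.

6.49 Hz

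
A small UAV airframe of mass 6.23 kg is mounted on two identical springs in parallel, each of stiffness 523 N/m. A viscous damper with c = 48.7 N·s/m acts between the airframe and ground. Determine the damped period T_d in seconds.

Parallel springs add: k_eq = 2 × 523 = 1046 N/m.
ω_n = √(k_eq/m) = √(1046/6.23) = 12.96 rad/s.
Critical damping c_c = 2√(k_eq·m) = 2√(1046 × 6.23) = 161.5 N·s/m, so ζ = c/c_c = 48.7/161.5 = 0.3016.
ω_d = ω_n√(1 − ζ²) = 12.96 × √(1 − 0.0910) = 12.35 rad/s.
T_d = 2π/ω_d = 0.5086 s.

0.509 s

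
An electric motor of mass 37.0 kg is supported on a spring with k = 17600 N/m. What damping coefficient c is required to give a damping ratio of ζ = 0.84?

1360 N·s/m

c_c = 2√(k·m) = 2√(17600 × 37.0) = 1614 N·s/m.
c = ζ·c_c = 0.84 × 1614 = 1356 N·s/m.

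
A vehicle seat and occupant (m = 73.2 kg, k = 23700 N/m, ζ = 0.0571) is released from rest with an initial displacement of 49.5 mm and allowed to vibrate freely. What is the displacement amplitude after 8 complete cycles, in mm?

Logarithmic decrement δ = 2πζ/√(1 − ζ²) = 2π × 0.05710/√(1 − 0.00326) = 0.3594.
After n cycles, x_n/x₀ = e^(−nδ), so x_8 = 49.5 × e^(−8 × 0.3594) = 49.5 × 0.05642 = 2.793 mm.

2.79 mm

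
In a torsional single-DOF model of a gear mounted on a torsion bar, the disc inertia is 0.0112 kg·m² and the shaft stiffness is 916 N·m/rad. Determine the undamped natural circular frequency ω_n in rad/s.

ω_n = √(k_t/J) = √(916/0.0112) = √81790 = 286.0 rad/s.

286 rad/s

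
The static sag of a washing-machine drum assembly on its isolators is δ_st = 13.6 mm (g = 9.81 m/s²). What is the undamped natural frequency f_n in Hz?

ω_n = √(g/δ_st) = √(9.81/0.0136) = √721.3 = 26.86 rad/s.
f_n = ω_n/(2π) = 26.86/6.283 = 4.274 Hz.

4.27 Hz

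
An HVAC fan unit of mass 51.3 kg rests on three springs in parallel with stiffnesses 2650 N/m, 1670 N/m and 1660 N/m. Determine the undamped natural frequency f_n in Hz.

Parallel springs add: k_eq = 2650 + 1670 + 1660 = 5980 N/m.
ω_n = √(k_eq/m) = √(5980/51.3) = √116.6 = 10.80 rad/s.
f_n = ω_n/(2π) = 10.80/6.283 = 1.718 Hz.

1.72 Hz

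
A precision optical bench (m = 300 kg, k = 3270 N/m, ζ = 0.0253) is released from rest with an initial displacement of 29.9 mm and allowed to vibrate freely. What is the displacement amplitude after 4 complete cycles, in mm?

15.8 mm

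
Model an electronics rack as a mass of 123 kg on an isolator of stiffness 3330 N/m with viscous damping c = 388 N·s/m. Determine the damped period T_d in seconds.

ω_n = √(k/m) = √(3330/123) = 5.203 rad/s.
Critical damping c_c = 2√(k·m) = 2√(3330 × 123) = 1280 N·s/m, so ζ = c/c_c = 388/1280 = 0.3031.
ω_d = ω_n√(1 − ζ²) = 5.203 × √(1 − 0.0919) = 4.958 rad/s.
T_d = 2π/ω_d = 1.267 s.

1.27 s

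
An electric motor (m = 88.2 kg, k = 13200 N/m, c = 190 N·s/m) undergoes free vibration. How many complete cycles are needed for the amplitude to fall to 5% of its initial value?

ζ = c/(2√(km)) = 190/(2√(13200 × 88.2)) = 190/2158 = 0.08804.
Logarithmic decrement δ = 2πζ/√(1 − ζ²) = 2π × 0.08804/√(1 − 0.00775) = 0.5554.
x_n/x₀ = e^(−nδ) ≤ 0.05; take ln: n ≥ ln(1/0.05)/δ = 2.996/0.5554 = 5.394.
So 6 complete cycles are required.

6 cycles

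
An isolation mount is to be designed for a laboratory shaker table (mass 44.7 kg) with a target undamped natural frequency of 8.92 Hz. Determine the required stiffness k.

140000 N/m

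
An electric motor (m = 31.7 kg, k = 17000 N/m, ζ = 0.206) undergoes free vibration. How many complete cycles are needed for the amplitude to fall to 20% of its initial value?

2 cycles

Logarithmic decrement δ = 2πζ/√(1 − ζ²) = 2π × 0.2060/√(1 − 0.0424) = 1.323.
x_n/x₀ = e^(−nδ) ≤ 0.2; take ln: n ≥ ln(1/0.2)/δ = 1.609/1.323 = 1.217.
So 2 complete cycles are required.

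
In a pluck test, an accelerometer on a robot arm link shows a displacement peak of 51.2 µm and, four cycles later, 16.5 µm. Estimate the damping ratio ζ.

Logarithmic decrement δ = (1/n)·ln(x₀/x_n) = (1/4)·ln(51.2/16.5) = (1/4)·ln(3.103) = 0.2831.
ζ = δ/√(4π² + δ²) = 0.2831/√(39.48 + 0.0801) = 0.2831/6.290 = 0.04501.

0.0450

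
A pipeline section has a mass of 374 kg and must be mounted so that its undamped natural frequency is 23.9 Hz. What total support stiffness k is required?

ω_n = 2πf_n = 2π × 23.9 = 150.2 rad/s.
k = m·ω_n² = 374 × 150.2² = 374 × 22550 = 8434000 N/m.

8430000 N/m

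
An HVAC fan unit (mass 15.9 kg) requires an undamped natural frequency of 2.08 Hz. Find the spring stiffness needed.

2720 N/m

ω_n = 2πf_n = 2π × 2.08 = 13.07 rad/s.
k = m·ω_n² = 15.9 × 13.07² = 15.9 × 170.8 = 2716 N/m.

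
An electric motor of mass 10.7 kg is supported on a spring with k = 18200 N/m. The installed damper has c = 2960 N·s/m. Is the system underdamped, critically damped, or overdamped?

c_c = 2√(k·m) = 882.6 N·s/m; ζ = c/c_c = 2960/882.6 = 3.35.
Since ζ > 1 the system is overdamped.

overdamped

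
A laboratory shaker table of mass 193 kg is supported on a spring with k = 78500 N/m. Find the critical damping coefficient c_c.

c_c = 2√(k·m) = 2√(78500 × 193) = 2 × 3892 = 7785 N·s/m.

7780 N·s/m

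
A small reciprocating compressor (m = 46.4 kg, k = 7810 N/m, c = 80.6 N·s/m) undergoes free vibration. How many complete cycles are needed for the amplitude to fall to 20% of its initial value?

4 cycles

ζ = c/(2√(km)) = 80.6/(2√(7810 × 46.4)) = 80.6/1204 = 0.06695.
Logarithmic decrement δ = 2πζ/√(1 − ζ²) = 2π × 0.06695/√(1 − 0.00448) = 0.4216.
x_n/x₀ = e^(−nδ) ≤ 0.2; take ln: n ≥ ln(1/0.2)/δ = 1.609/0.4216 = 3.818.
So 4 complete cycles are required.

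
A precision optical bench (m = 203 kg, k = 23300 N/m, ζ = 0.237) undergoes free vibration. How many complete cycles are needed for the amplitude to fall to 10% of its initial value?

Logarithmic decrement δ = 2πζ/√(1 − ζ²) = 2π × 0.2370/√(1 − 0.0562) = 1.533.
x_n/x₀ = e^(−nδ) ≤ 0.1; take ln: n ≥ ln(1/0.1)/δ = 2.303/1.533 = 1.502.
So 2 complete cycles are required.

2 cycles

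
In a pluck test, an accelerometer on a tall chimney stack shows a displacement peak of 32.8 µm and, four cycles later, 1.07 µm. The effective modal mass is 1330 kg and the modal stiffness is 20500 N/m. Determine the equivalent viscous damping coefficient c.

Logarithmic decrement δ = (1/n)·ln(x₀/x_n) = (1/4)·ln(32.8/1.07) = (1/4)·ln(30.65) = 0.8557.
ζ = δ/√(4π² + δ²) = 0.8557/√(39.48 + 0.732) = 0.8557/6.341 = 0.1349.
c = ζ · 2√(km) = 0.1349 × 2√(20500 × 1330) = 0.1349 × 10440 = 1409 N·s/m.

1410 N·s/m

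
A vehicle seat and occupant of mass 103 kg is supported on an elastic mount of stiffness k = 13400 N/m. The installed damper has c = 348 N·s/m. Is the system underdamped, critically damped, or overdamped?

c_c = 2√(k·m) = 2350 N·s/m; ζ = c/c_c = 348/2350 = 0.148.
Since ζ < 1 the system is underdamped.

underdamped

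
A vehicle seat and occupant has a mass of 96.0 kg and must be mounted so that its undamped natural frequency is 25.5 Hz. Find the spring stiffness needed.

ω_n = 2πf_n = 2π × 25.5 = 160.2 rad/s.
k = m·ω_n² = 96.0 × 160.2² = 96.0 × 25670 = 2464000 N/m.

2460000 N/m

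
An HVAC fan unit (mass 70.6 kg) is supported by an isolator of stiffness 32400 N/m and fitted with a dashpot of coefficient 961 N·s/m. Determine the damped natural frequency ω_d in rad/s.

20.3 rad/s

ω_n = √(k/m) = √(32400/70.6) = 21.42 rad/s.
Critical damping c_c = 2√(k·m) = 2√(32400 × 70.6) = 3025 N·s/m, so ζ = c/c_c = 961/3025 = 0.3177.
ω_d = ω_n√(1 − ζ²) = 21.42 × √(1 − 0.101) = 20.31 rad/s.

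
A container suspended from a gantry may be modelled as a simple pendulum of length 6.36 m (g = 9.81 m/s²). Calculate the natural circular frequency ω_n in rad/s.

For a simple pendulum ω_n = √(g/L) = √(9.81/6.36) = √1.542 = 1.242 rad/s.

1.24 rad/s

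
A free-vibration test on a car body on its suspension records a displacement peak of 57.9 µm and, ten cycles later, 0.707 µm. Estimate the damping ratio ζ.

0.0699

Logarithmic decrement δ = (1/n)·ln(x₀/x_n) = (1/10)·ln(57.9/0.707) = (1/10)·ln(81.90) = 0.4405.
ζ = δ/√(4π² + δ²) = 0.4405/√(39.48 + 0.194) = 0.4405/6.299 = 0.06994.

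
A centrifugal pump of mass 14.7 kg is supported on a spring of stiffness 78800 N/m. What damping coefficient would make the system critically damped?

c_c = 2√(k·m) = 2√(78800 × 14.7) = 2 × 1076 = 2153 N·s/m.

2150 N·s/m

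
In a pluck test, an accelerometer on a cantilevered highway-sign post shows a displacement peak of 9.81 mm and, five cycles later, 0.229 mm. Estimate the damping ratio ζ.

0.119

Logarithmic decrement δ = (1/n)·ln(x₀/x_n) = (1/5)·ln(9.81/0.229) = (1/5)·ln(42.84) = 0.7515.
ζ = δ/√(4π² + δ²) = 0.7515/√(39.48 + 0.565) = 0.7515/6.328 = 0.1188.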